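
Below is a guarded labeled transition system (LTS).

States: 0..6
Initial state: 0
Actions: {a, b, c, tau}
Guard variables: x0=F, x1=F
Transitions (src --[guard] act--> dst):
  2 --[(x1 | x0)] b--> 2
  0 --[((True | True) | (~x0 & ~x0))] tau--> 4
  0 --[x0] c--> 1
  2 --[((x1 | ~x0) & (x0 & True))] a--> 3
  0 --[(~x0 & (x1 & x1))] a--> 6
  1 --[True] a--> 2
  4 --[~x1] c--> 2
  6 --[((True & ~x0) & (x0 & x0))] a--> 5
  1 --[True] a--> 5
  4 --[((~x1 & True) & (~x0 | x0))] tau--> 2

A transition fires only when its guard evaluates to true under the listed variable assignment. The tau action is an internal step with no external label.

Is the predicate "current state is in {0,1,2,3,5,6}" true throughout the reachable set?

Allowed set {0,1,2,3,5,6}
Reachable = {0,2,4}
  0: ok
  2: ok
  4: VIOLATES
reach 4 via tau — violates

Answer: INVARIANT VIOLATED at state 4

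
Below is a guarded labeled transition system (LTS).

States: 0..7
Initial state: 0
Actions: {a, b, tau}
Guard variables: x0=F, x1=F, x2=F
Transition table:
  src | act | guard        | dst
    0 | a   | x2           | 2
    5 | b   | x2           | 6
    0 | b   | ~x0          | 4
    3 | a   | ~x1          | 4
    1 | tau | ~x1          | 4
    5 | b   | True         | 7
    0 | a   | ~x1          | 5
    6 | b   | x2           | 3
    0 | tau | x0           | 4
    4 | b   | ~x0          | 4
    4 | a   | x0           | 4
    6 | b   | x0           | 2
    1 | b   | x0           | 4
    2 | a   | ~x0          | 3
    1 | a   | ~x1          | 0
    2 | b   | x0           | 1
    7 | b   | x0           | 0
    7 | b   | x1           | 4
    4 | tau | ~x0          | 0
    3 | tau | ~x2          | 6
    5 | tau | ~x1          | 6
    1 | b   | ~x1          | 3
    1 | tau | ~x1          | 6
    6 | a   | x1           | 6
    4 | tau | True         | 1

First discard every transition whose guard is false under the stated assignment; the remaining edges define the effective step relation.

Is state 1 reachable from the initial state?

14 transition(s) survive guard evaluation.
depth 0: {0}
depth 1: {4,5}  now seen {0,4,5}
depth 2: {1,6,7}  now seen {0,1,4,5,6,7}
depth 3: {3}  now seen {0,1,3,4,5,6,7}
Reach set: {0,1,3,4,5,6,7}
Path to 1: b·tau

Answer: REACHABLE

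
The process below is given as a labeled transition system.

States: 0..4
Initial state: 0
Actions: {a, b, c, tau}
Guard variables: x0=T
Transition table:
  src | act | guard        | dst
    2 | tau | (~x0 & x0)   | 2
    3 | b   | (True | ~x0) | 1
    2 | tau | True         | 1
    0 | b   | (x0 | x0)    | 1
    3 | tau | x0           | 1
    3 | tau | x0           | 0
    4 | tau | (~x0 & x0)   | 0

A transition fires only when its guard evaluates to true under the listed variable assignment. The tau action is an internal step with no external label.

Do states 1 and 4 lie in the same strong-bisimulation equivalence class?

Answer: BISIMILAR

Analysis:
Compute ~ classes (split until stable):
  round 0: {{0,1,2,3,4}}
  round 1: {{0},{1,4},{2},{3}}
stable after 2 split(s): 4 block(s)
[1]={1,4}  [4]={1,4}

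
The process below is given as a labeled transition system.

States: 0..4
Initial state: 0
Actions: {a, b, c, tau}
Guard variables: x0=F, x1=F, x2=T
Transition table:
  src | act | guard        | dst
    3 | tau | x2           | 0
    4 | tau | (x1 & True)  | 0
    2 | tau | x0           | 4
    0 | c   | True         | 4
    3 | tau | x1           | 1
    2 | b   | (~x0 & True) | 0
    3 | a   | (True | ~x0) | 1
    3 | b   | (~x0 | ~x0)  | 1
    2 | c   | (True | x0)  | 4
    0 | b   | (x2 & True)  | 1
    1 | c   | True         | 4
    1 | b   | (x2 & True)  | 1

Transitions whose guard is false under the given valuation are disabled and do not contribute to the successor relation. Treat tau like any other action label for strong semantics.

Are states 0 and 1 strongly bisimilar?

Refine partition for ~:
  π0 = {{0,1,2,3,4}}
  π1 = {{0,1,2},{3},{4}}
stable after 2 split(s): 3 block(s)
class of 0: {0,1,2}; class of 1: {0,1,2}

Answer: BISIMILAR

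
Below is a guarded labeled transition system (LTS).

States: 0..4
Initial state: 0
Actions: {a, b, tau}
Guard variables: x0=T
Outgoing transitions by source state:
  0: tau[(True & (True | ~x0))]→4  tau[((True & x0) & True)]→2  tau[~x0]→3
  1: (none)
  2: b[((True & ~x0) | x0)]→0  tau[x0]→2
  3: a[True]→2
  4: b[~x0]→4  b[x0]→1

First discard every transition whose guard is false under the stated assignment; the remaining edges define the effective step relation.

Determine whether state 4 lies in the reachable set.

Answer: REACHABLE

Working:
Guard filter leaves 6 enabled edge(s).
Layer 0: {0}
Layer 1: {2,4}  now seen {0,2,4}
Layer 2: {1}  now seen {0,1,2,4}
Reach set: {0,1,2,4}
witness 4: tau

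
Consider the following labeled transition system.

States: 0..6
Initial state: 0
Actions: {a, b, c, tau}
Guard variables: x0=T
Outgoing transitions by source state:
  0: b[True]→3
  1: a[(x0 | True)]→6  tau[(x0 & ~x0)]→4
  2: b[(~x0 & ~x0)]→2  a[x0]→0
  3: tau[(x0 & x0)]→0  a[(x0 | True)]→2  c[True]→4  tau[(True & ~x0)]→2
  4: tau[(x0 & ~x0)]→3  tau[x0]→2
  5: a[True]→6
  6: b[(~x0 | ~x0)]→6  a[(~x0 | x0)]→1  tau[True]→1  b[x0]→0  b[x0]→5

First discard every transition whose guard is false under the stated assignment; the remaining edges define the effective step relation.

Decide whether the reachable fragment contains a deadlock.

Answer: DEADLOCK-FREE

Working:
R = {0,2,3,4}
  0: b→3  [deg 1]
  2: a→0  [deg 1]
  3: a→2  c→4  tau→0  [deg 3]
  4: tau→2  [deg 1]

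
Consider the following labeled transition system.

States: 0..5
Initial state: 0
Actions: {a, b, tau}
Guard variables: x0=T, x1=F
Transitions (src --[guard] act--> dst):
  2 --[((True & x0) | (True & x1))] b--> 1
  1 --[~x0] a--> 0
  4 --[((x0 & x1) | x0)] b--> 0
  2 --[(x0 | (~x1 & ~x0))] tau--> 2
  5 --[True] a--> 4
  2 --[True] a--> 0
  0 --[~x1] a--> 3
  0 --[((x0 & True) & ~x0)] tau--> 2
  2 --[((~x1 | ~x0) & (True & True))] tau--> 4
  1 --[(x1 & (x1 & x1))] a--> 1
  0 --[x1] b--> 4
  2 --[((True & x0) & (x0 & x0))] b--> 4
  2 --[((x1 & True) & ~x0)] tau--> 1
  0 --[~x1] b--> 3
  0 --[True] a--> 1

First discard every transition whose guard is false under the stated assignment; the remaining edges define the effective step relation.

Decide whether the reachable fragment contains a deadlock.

Answer: DEADLOCK at state 1

Trace:
R = {0,1,3}
  0: a→1  a→3  b→3  [3 exit(s)]
  1: ∅  [deadlock]
  3: ∅  [deadlock]
witness 1: a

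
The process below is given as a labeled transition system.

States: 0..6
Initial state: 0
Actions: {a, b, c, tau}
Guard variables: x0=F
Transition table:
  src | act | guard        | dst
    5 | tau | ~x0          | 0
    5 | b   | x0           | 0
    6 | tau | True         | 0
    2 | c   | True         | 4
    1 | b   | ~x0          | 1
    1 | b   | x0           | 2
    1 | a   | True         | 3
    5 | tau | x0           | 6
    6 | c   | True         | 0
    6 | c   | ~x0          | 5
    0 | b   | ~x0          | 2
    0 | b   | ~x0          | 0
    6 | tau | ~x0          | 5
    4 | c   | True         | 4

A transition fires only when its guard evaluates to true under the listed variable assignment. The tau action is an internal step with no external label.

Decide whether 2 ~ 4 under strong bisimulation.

Answer: BISIMILAR

Analysis:
Bisimulation quotient by refinement:
  π0 = {{0,1,2,3,4,5,6}}
  π1 = {{0},{1},{2,4},{3},{5},{6}}
stable after 2 split(s): 6 block(s)
2∈{2,4}, 4∈{2,4}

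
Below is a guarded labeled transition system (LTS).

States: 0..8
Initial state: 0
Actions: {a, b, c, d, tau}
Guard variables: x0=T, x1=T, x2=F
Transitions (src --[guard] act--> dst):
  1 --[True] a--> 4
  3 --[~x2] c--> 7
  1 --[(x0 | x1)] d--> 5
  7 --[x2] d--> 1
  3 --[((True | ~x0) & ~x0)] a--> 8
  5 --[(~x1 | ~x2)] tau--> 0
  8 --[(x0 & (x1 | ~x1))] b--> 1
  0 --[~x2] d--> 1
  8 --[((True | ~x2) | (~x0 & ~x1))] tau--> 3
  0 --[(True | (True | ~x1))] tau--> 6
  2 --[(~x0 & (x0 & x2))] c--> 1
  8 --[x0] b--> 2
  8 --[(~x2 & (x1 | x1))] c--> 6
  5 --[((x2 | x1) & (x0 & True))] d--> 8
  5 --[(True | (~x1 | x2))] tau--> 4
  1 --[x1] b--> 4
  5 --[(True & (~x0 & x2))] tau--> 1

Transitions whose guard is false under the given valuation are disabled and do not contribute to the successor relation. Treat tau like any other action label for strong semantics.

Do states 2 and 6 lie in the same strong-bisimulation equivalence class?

Answer: BISIMILAR

Trace:
Refine partition for ~:
  round 0: {{0,1,2,3,4,5,6,7,8}}
  round 1: {{0,5},{1},{2,4,6,7},{3},{8}}
  round 2: {{0},{1},{2,4,6,7},{3},{5},{8}}
stable after 3 split(s): 6 block(s)
class of 2: {2,4,6,7}; class of 6: {2,4,6,7}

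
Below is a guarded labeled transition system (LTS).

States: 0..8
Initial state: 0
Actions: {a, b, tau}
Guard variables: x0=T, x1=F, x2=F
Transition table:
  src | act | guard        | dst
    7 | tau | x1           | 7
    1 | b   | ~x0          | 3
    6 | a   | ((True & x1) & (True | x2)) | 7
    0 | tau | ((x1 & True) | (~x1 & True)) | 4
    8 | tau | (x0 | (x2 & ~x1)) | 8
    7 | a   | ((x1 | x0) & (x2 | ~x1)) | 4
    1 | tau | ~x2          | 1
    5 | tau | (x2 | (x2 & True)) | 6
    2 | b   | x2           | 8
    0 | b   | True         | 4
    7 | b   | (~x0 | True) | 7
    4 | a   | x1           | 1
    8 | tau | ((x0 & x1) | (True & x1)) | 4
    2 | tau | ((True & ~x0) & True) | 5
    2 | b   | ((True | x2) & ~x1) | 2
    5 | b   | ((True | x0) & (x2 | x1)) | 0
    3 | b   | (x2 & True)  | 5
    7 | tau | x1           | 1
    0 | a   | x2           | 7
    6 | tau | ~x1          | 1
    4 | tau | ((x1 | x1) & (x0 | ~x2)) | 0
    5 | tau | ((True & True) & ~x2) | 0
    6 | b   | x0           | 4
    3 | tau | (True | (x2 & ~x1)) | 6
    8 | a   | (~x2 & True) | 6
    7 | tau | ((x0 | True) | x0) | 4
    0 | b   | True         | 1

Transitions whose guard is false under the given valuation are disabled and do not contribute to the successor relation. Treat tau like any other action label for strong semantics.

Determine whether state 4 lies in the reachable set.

Guard filter leaves 14 enabled edge(s).
depth 0: {0}
depth 1: {1,4}  cumulative {0,1,4}
Reach set: {0,1,4}
witness 4: tau

Answer: REACHABLE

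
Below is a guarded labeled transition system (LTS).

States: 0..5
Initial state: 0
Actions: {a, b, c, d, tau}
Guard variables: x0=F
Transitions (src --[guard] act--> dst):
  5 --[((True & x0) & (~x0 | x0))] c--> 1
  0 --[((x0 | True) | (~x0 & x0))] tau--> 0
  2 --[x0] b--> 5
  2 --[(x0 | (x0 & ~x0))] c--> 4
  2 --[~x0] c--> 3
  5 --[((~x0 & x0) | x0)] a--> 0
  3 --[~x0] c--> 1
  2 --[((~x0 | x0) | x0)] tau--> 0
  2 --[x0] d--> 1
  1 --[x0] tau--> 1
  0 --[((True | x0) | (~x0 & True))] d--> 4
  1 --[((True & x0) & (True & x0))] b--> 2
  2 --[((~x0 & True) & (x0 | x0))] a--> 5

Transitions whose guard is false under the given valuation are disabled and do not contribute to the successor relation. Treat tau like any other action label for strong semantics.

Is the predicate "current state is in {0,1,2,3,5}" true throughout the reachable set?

Inv-set: {0,1,2,3,5}
Reach set: {0,4}
  0: ✓
  4: VIOLATES
reach 4 via d — violates

Answer: INVARIANT VIOLATED at state 4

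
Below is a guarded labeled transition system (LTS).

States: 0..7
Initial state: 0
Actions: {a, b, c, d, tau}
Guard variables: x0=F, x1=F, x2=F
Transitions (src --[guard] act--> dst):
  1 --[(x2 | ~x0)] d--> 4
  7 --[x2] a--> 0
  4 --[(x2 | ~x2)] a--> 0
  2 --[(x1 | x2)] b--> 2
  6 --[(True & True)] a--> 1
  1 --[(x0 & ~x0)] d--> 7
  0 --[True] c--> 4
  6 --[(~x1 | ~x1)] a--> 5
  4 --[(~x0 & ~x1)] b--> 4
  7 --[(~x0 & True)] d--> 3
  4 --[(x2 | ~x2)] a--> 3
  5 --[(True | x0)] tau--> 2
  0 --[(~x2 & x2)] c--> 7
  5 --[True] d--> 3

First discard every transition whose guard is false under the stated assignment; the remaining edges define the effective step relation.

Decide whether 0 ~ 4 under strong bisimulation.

Answer: NOT BISIMILAR

Analysis:
Compute ~ classes (split until stable):
  π0 = {{0,1,2,3,4,5,6,7}}
  π1 = {{0},{1,7},{2,3},{4},{5},{6}}
  π2 = {{0},{1},{2,3},{4},{5},{6},{7}}
stable after 3 split(s): 7 block(s)
class of 0: {0}; class of 4: {4}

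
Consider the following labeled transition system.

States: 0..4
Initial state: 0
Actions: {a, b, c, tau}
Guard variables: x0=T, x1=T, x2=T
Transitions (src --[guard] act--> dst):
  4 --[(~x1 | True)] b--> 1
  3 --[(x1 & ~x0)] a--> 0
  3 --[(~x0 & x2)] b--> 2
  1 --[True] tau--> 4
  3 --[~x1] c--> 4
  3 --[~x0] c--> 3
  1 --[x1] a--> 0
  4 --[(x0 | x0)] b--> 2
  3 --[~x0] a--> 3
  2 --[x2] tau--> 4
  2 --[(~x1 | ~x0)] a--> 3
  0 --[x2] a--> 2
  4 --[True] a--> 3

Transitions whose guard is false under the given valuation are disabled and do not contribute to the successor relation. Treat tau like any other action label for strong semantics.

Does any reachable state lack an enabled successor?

Reachable = {0,1,2,3,4}
  0: a→2  [deg 1]
  1: a→0  tau→4  [deg 2]
  2: tau→4  [deg 1]
  3: ∅  [no exit]
  4: a→3  b→1  b→2  [deg 3]
trace reaching 3: a·tau·a

Answer: DEADLOCK at state 3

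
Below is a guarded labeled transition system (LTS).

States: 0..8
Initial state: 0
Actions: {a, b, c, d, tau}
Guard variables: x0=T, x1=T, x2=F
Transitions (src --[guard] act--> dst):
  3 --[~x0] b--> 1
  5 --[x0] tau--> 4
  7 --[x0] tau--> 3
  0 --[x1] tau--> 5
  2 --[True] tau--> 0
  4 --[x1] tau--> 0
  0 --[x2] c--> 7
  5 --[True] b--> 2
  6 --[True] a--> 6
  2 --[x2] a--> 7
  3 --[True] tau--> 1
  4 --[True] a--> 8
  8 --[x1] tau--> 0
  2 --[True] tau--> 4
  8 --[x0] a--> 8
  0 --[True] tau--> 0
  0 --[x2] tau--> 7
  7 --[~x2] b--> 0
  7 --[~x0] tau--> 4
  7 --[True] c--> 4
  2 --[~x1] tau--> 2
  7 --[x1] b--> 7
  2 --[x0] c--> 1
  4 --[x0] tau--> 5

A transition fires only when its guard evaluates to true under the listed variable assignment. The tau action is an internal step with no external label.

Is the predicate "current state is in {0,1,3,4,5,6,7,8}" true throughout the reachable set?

Answer: INVARIANT VIOLATED at state 2

Analysis:
Allowed set {0,1,3,4,5,6,7,8}
Reachable = {0,1,2,4,5,8}
  0: safe
  1: safe
  2: VIOLATES
  4: safe
  5: safe
  8: safe
counterexample path to 2: tau·b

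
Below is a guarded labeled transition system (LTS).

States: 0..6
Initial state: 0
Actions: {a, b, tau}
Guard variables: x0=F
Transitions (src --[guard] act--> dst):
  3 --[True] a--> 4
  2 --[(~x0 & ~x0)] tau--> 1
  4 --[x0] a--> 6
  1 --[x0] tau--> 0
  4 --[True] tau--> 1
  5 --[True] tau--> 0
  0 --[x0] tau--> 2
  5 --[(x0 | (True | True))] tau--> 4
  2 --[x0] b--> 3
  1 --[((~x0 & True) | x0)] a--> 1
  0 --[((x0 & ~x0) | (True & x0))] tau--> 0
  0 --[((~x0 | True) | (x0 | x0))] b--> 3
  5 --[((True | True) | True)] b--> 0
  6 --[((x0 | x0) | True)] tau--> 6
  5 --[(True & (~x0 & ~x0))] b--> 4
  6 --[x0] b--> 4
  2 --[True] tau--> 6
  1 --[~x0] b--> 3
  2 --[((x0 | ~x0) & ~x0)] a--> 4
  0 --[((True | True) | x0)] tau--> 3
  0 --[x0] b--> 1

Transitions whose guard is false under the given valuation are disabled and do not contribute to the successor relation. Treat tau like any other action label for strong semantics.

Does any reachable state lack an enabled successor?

Answer: DEADLOCK-FREE

Analysis:
R = {0,1,3,4}
  0: b→3  tau→3  [deg 2]
  1: a→1  b→3  [deg 2]
  3: a→4  [deg 1]
  4: tau→1  [deg 1]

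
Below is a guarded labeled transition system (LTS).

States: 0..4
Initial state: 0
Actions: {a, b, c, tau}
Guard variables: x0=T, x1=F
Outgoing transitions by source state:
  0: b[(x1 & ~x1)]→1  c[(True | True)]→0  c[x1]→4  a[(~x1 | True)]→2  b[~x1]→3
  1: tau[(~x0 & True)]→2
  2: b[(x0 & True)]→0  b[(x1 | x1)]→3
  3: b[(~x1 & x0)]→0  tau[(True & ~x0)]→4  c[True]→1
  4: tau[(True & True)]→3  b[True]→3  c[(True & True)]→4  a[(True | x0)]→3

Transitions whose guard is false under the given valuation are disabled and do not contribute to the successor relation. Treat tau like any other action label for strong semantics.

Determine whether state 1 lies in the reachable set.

Answer: REACHABLE

Analysis:
After dropping false guards: 10 live edges.
depth 0: {0}
depth 1: {2,3}  now seen {0,2,3}
depth 2: {1}  now seen {0,1,2,3}
R = {0,1,2,3}
Path to 1: b·c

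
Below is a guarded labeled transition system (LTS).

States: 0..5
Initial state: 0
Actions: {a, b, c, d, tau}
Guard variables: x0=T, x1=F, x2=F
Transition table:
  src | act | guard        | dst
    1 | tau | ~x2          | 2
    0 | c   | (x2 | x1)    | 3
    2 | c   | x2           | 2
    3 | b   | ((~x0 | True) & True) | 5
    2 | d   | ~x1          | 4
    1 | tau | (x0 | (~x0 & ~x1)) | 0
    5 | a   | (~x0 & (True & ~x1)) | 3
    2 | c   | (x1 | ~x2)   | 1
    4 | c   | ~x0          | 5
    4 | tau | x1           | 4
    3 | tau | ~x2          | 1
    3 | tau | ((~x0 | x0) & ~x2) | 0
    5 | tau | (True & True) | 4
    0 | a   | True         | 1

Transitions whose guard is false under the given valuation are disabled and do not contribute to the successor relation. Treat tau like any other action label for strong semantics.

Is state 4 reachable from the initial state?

Answer: REACHABLE

Working:
Guard filter leaves 9 enabled edge(s).
Layer 0: {0}
Layer 1: {1}  cumulative {0,1}
Layer 2: {2}  cumulative {0,1,2}
Layer 3: {4}  cumulative {0,1,2,4}
Reachable = {0,1,2,4}
witness 4: a·tau·d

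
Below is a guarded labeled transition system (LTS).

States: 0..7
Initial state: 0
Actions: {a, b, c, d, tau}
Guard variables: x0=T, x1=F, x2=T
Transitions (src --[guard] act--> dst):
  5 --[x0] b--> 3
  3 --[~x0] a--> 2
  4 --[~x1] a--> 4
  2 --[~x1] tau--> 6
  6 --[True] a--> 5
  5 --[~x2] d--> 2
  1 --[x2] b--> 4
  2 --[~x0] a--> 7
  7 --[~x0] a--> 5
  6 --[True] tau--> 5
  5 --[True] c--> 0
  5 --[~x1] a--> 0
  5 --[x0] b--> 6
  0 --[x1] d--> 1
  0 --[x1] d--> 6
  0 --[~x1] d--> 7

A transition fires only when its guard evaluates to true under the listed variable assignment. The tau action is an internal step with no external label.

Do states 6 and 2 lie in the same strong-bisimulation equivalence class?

Refine partition for ~:
  P[0] = {{0,1,2,3,4,5,6,7}}
  P[1] = {{0},{1},{2},{3,7},{4},{5},{6}}
7 equivalence class(es) (converged in 2)
6∈{6}, 2∈{2}

Answer: NOT BISIMILAR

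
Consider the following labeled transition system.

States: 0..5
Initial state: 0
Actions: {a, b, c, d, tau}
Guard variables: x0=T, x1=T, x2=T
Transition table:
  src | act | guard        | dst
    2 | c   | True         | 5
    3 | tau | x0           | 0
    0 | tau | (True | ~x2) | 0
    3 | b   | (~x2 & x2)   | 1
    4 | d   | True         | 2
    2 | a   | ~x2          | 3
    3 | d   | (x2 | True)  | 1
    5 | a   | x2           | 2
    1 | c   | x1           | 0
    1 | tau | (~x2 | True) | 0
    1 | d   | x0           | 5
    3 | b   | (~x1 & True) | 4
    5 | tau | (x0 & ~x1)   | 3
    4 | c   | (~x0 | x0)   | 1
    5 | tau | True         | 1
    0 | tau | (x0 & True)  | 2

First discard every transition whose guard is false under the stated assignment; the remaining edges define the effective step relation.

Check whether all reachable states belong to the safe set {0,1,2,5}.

Allowed set {0,1,2,5}
R = {0,1,2,5}
  0: ✓
  1: ✓
  2: ✓
  5: ✓

Answer: INVARIANT HOLDS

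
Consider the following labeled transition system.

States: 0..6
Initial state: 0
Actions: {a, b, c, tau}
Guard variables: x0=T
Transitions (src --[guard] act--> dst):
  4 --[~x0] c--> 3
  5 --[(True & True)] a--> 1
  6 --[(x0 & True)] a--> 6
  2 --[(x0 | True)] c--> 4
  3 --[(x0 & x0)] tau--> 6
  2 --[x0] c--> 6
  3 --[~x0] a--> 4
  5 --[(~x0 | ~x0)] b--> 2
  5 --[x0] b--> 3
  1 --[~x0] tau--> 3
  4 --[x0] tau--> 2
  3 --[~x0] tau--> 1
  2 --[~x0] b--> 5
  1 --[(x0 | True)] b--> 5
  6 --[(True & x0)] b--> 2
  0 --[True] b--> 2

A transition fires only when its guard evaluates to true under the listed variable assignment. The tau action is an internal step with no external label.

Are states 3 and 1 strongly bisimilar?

Bisimulation quotient by refinement:
  P[0] = {{0,1,2,3,4,5,6}}
  P[1] = {{0,1},{2},{3,4},{5,6}}
  P[2] = {{0},{1},{2},{3},{4},{5},{6}}
7 equivalence class(es) (converged in 3)
class of 3: {3}; class of 1: {1}

Answer: NOT BISIMILAR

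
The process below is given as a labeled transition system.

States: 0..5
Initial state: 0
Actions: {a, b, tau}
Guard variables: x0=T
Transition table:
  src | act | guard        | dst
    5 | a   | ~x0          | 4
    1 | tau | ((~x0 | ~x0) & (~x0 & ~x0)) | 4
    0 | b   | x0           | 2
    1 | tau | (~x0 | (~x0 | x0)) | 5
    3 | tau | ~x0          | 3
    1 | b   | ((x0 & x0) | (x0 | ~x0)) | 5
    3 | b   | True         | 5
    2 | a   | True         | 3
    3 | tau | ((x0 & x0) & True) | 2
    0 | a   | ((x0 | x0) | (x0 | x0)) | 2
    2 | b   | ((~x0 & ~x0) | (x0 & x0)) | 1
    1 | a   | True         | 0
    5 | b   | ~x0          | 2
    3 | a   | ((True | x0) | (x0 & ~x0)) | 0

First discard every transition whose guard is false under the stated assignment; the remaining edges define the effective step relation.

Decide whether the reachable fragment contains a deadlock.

Answer: DEADLOCK at state 5

Working:
Reach set: {0,1,2,3,5}
  0: a→2  b→2  [2 exit(s)]
  1: a→0  b→5  tau→5  [3 exit(s)]
  2: a→3  b→1  [2 exit(s)]
  3: a→0  b→5  tau→2  [3 exit(s)]
  5: ∅  [no exit]
witness 5: b·a·b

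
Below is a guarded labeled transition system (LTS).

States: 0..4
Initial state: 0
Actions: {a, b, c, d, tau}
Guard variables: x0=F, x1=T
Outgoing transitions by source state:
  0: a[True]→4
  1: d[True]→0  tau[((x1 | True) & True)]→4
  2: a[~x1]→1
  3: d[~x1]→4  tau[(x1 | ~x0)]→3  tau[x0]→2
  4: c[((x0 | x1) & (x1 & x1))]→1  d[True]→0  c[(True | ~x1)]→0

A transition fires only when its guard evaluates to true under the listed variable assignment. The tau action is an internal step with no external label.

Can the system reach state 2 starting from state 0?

Guard filter leaves 7 enabled edge(s).
depth 0: {0}
depth 1: {4}  total {0,4}
depth 2: {1}  total {0,1,4}
Reach set: {0,1,4}

Answer: UNREACHABLE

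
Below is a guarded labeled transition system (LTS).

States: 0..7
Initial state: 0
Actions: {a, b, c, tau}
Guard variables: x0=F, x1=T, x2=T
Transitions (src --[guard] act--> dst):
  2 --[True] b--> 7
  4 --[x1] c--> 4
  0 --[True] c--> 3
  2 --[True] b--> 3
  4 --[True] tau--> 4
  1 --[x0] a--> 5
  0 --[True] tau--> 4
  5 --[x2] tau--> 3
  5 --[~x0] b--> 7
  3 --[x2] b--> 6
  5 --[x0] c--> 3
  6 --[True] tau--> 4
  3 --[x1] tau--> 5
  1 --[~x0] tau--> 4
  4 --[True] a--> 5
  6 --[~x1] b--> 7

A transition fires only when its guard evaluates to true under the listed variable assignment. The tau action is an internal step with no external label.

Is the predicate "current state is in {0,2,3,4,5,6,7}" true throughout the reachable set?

Answer: INVARIANT HOLDS

Trace:
Inv-set: {0,2,3,4,5,6,7}
Reachable = {0,3,4,5,6,7}
  0: ✓
  3: ✓
  4: ✓
  5: ✓
  6: ✓
  7: ✓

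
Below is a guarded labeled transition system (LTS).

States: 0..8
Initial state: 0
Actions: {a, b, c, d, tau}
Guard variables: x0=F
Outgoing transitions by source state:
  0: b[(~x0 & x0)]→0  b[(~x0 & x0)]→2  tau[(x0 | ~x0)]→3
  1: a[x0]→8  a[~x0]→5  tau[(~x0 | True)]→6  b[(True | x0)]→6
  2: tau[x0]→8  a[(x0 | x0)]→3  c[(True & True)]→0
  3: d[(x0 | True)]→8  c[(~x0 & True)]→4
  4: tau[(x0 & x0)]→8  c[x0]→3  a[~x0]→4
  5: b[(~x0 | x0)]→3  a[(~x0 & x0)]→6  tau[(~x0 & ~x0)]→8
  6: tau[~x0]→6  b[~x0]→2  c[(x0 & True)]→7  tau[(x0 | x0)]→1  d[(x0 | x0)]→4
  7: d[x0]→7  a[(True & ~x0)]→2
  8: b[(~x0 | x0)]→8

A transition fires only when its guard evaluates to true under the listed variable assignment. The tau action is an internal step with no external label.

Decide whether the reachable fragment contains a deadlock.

Answer: DEADLOCK-FREE

Analysis:
R = {0,3,4,8}
  0: tau→3  [deg 1]
  3: c→4  d→8  [deg 2]
  4: a→4  [deg 1]
  8: b→8  [deg 1]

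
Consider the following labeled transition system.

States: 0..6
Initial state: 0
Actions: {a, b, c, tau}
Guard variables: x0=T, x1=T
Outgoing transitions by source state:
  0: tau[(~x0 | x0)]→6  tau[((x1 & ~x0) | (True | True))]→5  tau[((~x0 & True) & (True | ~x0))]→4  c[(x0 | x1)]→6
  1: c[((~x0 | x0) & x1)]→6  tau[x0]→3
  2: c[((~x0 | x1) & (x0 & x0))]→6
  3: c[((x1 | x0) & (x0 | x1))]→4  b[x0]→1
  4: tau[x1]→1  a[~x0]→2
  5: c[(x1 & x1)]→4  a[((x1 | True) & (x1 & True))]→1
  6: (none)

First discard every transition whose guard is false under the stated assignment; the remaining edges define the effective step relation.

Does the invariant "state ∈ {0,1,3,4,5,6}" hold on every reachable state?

Safe = {0,1,3,4,5,6}
Reachable = {0,1,3,4,5,6}
  0: ✓
  1: ✓
  3: ✓
  4: ✓
  5: ✓
  6: ✓

Answer: INVARIANT HOLDS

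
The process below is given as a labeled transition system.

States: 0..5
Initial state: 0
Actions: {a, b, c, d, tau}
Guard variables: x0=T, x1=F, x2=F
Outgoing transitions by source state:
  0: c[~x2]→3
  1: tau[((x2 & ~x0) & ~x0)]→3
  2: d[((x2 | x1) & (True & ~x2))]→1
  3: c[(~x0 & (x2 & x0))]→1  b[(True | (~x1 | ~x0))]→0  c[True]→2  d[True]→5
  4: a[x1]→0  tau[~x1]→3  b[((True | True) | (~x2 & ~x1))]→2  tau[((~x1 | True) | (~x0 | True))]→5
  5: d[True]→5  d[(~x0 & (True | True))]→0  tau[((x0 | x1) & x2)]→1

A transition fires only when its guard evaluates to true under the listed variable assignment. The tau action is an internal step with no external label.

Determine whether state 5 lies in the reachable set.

Answer: REACHABLE

Analysis:
8 transition(s) survive guard evaluation.
L0 = {0}
L1 = {3}  now seen {0,3}
L2 = {2,5}  now seen {0,2,3,5}
Reach set: {0,2,3,5}
witness 5: c·d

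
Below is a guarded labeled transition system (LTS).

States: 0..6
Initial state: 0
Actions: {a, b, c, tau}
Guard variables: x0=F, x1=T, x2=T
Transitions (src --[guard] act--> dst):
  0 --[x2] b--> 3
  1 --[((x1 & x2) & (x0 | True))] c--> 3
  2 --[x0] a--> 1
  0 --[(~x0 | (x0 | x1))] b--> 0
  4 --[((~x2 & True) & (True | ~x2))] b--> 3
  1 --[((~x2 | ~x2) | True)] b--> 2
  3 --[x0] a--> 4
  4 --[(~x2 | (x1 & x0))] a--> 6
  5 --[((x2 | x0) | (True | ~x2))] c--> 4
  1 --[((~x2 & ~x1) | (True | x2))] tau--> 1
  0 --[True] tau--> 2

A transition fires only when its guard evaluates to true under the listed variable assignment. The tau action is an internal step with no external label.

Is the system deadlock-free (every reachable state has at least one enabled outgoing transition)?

Reach set: {0,2,3}
  0: b→0  b→3  tau→2  [deg 3]
  2: ∅  [no exit]
  3: ∅  [no exit]
Path to 2: tau

Answer: DEADLOCK at state 2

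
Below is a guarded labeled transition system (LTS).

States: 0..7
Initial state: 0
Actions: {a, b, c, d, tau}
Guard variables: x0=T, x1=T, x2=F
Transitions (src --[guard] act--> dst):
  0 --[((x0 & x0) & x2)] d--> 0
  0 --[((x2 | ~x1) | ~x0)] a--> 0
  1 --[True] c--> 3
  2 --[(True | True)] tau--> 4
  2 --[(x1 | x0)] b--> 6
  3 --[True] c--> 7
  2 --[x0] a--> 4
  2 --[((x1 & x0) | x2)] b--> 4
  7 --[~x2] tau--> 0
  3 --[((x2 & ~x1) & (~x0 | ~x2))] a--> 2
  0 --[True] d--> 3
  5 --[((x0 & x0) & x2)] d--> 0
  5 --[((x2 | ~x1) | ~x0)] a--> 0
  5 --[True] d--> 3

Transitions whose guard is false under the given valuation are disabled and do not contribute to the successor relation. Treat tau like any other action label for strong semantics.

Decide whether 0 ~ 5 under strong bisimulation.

Answer: BISIMILAR

Working:
Refine partition for ~:
  round 0: {{0,1,2,3,4,5,6,7}}
  round 1: {{0,5},{1,3},{2},{4,6},{7}}
  round 2: {{0,5},{1},{2},{3},{4,6},{7}}
stable after 3 split(s): 6 block(s)
0∈{0,5}, 5∈{0,5}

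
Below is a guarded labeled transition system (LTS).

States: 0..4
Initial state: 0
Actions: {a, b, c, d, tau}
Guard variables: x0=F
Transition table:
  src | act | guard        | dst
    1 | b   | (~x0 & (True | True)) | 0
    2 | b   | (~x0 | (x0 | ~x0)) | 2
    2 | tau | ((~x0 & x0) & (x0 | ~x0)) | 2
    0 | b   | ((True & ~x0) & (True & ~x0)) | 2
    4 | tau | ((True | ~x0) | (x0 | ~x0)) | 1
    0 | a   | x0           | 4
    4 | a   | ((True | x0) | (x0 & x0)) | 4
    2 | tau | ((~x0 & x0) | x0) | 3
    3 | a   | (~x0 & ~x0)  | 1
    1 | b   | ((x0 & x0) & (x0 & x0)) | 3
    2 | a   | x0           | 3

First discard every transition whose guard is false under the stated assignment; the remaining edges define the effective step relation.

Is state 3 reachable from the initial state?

After dropping false guards: 6 live edges.
depth 0: {0}
depth 1: {2}  cumulative {0,2}
Reachable = {0,2}

Answer: UNREACHABLE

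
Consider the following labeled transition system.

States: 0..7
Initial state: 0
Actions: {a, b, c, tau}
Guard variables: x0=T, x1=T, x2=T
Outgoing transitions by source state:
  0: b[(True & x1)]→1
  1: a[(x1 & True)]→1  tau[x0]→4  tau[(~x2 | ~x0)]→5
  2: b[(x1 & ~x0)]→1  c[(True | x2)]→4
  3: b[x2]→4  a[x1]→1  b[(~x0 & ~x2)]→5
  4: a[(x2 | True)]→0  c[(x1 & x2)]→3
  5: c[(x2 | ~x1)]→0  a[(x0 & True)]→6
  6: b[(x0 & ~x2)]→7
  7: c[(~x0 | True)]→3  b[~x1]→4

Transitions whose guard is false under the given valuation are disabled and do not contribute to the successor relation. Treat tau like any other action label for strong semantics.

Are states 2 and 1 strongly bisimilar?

Answer: NOT BISIMILAR

Working:
Bisimulation quotient by refinement:
  π0 = {{0,1,2,3,4,5,6,7}}
  π1 = {{0},{1},{2,7},{3},{4,5},{6}}
  π2 = {{0},{1},{2},{3},{4},{5},{6},{7}}
Fixed point at round 3; 8 class(es).
[2]={2}  [1]={1}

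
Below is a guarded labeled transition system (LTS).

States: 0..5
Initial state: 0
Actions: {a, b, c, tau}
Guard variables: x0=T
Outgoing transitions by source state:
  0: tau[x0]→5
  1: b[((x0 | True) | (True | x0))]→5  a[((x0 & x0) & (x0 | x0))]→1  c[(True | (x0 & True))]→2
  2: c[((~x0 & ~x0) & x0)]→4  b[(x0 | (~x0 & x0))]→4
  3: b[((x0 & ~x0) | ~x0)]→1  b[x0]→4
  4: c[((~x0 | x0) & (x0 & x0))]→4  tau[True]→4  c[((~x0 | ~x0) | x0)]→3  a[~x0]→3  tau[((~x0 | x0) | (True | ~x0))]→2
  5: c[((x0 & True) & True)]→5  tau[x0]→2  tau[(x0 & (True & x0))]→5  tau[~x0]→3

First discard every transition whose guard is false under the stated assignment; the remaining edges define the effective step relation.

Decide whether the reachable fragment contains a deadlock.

Answer: DEADLOCK-FREE

Analysis:
Reachable = {0,2,3,4,5}
  0: tau→5  [1 out]
  2: b→4  [1 out]
  3: b→4  [1 out]
  4: c→3  c→4  tau→2  tau→4  [4 out]
  5: c→5  tau→2  tau→5  [3 out]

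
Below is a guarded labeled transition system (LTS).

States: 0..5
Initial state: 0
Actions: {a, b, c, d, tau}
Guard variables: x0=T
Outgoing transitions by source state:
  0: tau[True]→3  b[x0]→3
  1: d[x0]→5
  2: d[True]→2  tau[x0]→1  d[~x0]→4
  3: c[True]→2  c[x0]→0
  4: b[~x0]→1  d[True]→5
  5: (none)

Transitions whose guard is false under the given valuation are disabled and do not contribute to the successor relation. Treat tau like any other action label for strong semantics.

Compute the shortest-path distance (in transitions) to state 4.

BFS to 4:
  L0 = {0}
  L1 = {3}
  L2 = {2}
  L3 = {1}
  L4 = {5}
4 never appears.

Answer: UNREACHABLE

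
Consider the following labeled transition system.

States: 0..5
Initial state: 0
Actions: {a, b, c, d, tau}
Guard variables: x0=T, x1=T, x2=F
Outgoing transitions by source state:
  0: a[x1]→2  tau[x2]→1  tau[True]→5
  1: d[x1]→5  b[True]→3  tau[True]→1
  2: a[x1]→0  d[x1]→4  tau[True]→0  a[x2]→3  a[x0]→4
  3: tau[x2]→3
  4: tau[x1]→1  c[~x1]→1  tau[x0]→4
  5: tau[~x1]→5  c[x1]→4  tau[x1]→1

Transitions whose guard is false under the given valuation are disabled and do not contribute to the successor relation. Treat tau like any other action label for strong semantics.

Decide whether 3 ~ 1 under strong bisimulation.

Answer: NOT BISIMILAR

Working:
Compute ~ classes (split until stable):
  round 0: {{0,1,2,3,4,5}}
  round 1: {{0},{1},{2},{3},{4},{5}}
Fixed point at round 2; 6 class(es).
3∈{3}, 1∈{1}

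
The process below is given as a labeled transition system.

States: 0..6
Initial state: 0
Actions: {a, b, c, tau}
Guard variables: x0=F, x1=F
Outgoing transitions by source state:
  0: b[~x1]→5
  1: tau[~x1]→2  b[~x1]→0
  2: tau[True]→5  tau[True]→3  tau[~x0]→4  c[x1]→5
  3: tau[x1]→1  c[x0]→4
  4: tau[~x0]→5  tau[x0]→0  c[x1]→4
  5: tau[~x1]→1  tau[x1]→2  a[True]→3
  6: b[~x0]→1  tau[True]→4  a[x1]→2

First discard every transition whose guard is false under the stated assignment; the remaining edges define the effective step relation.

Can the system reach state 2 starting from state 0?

After dropping false guards: 11 live edges.
L0 = {0}
L1 = {5}  now seen {0,5}
L2 = {1,3}  now seen {0,1,3,5}
L3 = {2}  now seen {0,1,2,3,5}
L4 = {4}  now seen {0,1,2,3,4,5}
R = {0,1,2,3,4,5}
Path to 2: b·tau·tau

Answer: REACHABLE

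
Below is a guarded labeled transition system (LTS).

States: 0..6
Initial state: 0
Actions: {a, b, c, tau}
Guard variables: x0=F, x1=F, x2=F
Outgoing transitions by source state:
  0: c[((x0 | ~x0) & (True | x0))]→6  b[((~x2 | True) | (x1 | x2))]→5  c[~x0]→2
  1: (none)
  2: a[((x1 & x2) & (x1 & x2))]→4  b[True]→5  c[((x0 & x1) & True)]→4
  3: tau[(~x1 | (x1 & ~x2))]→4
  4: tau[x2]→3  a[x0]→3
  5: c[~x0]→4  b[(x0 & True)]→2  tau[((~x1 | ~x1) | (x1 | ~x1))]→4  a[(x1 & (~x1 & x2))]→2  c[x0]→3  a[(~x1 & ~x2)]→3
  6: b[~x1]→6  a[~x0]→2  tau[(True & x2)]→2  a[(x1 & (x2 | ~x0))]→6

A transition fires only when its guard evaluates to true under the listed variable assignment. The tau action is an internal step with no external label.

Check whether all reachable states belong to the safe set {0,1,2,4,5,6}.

Answer: INVARIANT VIOLATED at state 3

Working:
Allowed set {0,1,2,4,5,6}
Reachable = {0,2,3,4,5,6}
  0: ✓
  2: ✓
  3: VIOLATES
  4: ✓
  5: ✓
  6: ✓
witness against invariant: b·a → 3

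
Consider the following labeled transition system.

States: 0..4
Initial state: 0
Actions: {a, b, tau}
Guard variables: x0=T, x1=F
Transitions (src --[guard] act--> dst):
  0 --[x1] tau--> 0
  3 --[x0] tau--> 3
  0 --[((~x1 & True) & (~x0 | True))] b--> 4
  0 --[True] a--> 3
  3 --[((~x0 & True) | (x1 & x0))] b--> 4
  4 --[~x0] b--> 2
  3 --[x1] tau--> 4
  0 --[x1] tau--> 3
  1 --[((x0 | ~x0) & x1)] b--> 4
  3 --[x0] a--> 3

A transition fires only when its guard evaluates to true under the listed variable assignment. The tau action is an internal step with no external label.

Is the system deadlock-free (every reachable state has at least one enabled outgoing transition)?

Answer: DEADLOCK at state 4

Analysis:
R = {0,3,4}
  0: a→3  b→4  [deg 2]
  3: a→3  tau→3  [deg 2]
  4: ∅  [deadlock]
trace reaching 4: b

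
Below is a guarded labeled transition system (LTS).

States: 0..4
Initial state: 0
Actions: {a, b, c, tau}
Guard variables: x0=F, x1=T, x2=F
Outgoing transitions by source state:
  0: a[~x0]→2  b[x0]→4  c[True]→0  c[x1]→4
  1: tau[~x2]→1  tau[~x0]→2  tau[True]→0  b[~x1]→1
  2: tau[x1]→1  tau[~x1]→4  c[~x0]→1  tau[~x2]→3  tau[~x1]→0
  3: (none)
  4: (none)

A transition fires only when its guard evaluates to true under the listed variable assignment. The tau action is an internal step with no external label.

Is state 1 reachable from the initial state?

Answer: REACHABLE

Analysis:
After dropping false guards: 9 live edges.
Layer 0: {0}
Layer 1: {2,4}  total {0,2,4}
Layer 2: {1,3}  total {0,1,2,3,4}
Reach set: {0,1,2,3,4}
Path to 1: a·tau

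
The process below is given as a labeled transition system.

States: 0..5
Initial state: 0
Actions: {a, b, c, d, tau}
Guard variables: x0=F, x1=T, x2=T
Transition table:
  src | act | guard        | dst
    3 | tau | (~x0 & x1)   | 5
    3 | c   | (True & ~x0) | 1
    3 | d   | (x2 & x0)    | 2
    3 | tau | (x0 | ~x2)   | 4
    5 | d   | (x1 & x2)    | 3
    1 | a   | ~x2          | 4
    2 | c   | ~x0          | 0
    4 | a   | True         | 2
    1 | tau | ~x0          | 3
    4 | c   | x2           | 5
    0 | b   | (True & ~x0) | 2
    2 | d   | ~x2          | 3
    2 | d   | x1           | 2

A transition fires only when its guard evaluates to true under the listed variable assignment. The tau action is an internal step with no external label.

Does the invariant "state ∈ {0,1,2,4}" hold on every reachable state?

Allowed set {0,1,2,4}
Reach set: {0,2}
  0: ✓
  2: ✓

Answer: INVARIANT HOLDS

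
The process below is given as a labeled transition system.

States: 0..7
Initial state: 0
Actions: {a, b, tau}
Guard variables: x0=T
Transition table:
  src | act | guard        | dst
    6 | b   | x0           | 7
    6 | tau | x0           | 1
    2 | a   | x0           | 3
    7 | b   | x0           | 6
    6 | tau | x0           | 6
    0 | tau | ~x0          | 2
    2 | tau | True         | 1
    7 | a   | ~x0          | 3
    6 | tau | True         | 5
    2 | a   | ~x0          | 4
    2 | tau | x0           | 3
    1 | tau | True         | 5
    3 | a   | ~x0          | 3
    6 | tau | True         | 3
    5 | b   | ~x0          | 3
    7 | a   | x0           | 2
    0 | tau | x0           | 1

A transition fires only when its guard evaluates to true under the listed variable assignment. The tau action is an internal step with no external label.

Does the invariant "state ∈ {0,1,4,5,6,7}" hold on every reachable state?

Answer: INVARIANT HOLDS

Working:
Inv-set: {0,1,4,5,6,7}
Reach set: {0,1,5}
  0: safe
  1: safe
  5: safe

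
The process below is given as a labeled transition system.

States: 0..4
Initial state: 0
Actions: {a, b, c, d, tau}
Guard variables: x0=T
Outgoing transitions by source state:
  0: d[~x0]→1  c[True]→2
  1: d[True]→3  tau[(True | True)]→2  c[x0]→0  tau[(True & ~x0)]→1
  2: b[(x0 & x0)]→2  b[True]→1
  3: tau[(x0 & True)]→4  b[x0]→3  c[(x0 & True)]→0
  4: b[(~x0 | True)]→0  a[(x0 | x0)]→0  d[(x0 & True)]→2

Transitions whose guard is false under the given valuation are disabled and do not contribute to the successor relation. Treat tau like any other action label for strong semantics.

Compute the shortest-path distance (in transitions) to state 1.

Layered search for 1:
  L0 = {0}
  L1 = {2}
  L2 = {1}
first hit 1 at d=2 via c·b

Answer: 2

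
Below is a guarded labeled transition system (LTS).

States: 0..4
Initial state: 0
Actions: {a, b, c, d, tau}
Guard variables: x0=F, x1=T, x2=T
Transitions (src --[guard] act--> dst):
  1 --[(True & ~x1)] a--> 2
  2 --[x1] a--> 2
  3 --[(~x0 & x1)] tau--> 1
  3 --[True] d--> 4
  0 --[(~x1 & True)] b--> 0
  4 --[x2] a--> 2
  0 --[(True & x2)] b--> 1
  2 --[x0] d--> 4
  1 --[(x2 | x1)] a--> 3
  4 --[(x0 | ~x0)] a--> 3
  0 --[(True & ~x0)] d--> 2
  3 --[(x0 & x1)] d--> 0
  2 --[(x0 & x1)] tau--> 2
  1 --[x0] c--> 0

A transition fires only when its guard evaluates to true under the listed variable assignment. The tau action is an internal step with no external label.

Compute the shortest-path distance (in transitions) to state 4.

Answer: 3

Working:
BFS to 4:
  L0 = {0}
  L1 = {1,2}
  L2 = {3}
  L3 = {4}
4 enters at depth 3; path b·a·d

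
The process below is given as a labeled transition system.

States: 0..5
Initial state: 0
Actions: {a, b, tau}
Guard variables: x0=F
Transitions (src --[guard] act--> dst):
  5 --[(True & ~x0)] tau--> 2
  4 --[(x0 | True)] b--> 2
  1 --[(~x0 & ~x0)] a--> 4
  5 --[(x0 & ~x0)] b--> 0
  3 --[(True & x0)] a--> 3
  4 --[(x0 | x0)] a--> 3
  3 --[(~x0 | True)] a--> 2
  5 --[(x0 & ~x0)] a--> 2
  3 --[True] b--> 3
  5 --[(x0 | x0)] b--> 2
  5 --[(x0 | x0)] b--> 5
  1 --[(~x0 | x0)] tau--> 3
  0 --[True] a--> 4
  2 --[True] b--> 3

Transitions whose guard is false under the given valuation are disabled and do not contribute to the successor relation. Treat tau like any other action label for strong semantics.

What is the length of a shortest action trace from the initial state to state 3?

Layered search for 3:
  Layer 0: {0}
  Layer 1: {4}
  Layer 2: {2}
  Layer 3: {3}
first hit 3 at d=3 via a·b·b

Answer: 3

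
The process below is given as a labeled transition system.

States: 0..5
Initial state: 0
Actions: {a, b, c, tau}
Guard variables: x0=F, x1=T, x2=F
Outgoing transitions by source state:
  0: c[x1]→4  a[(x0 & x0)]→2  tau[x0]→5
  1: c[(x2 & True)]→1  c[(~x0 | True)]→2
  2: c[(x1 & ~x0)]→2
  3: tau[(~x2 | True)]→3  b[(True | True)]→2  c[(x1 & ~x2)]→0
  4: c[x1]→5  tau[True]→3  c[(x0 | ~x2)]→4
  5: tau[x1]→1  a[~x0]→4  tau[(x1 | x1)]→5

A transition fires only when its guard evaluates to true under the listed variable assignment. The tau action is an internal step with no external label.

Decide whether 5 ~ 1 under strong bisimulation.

Answer: NOT BISIMILAR

Working:
Compute ~ classes (split until stable):
  P[0] = {{0,1,2,3,4,5}}
  P[1] = {{0,1,2},{3},{4},{5}}
  P[2] = {{0},{1,2},{3},{4},{5}}
Fixed point at round 3; 5 class(es).
class of 5: {5}; class of 1: {1,2}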